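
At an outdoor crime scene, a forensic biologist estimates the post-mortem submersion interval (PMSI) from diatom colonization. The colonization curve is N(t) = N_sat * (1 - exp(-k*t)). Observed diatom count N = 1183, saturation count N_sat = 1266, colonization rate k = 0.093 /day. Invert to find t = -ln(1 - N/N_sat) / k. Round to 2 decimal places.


PMSI from diatom colonization curve:
N / N_sat = 1183 / 1266 = 0.934439
1 - N/N_sat = 0.065561
ln(1 - N/N_sat) = -2.724774
t = -ln(1 - N/N_sat) / k = -(-2.724774) / 0.093 = 29.30 days

29.30


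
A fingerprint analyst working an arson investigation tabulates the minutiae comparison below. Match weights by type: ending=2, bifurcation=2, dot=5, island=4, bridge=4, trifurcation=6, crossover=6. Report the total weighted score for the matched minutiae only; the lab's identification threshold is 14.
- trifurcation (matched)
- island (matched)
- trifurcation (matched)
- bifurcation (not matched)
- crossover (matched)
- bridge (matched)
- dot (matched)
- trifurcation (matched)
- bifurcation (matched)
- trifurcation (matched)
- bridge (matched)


Weighted minutiae match score:
  trifurcation: matched, +6 (running total 6)
  island: matched, +4 (running total 10)
  trifurcation: matched, +6 (running total 16)
  bifurcation: not matched, +0
  crossover: matched, +6 (running total 22)
  bridge: matched, +4 (running total 26)
  dot: matched, +5 (running total 31)
  trifurcation: matched, +6 (running total 37)
  bifurcation: matched, +2 (running total 39)
  trifurcation: matched, +6 (running total 45)
  bridge: matched, +4 (running total 49)
Total score = 49
Threshold = 14; verdict = identification

49


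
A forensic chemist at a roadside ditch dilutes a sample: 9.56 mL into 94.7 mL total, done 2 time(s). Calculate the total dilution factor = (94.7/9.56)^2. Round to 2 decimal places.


Dilution factor calculation:
Single dilution = V_total / V_sample = 94.7 / 9.56 ≈ 9.905858
Number of dilutions = 2
Total DF = (94.7 / 9.56)^2 (full precision, rounded at the end) = 98.13

98.13


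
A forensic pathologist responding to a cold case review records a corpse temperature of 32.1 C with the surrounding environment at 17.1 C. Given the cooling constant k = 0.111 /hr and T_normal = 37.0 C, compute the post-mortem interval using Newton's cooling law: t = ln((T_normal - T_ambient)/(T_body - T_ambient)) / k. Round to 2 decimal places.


Using Newton's law of cooling:
t = ln((T_normal - T_ambient) / (T_body - T_ambient)) / k
T_normal - T_ambient = 19.9
T_body - T_ambient = 15.0
Ratio = 1.326667
ln(ratio) = 0.28267
t = 0.28267 / 0.111 = 2.55 hours

2.55


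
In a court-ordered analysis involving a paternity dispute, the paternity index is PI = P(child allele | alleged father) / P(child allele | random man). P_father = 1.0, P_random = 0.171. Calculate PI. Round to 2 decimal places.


Paternity Index calculation:
PI = P(allele|father) / P(allele|random)
PI = 1.0 / 0.171
PI = 5.85

5.85


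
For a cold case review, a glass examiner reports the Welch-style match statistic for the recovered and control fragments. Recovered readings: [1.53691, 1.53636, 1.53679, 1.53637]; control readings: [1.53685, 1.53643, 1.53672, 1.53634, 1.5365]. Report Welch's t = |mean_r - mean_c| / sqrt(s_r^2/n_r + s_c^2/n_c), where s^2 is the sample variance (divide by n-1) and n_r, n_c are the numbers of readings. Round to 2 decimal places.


Welch's t-criterion for glass RI comparison:
Recovered mean = sum / n_r = 6.14643 / 4 = 1.5366075
Control mean = sum / n_c = 7.68284 / 5 = 1.536568
Recovered sample variance s_r^2 = 8.0825e-08
Control sample variance s_c^2 = 4.457e-08
Welch SE (unpooled) = sqrt(s_r^2/n_r + s_c^2/n_c) = sqrt(2.02063e-08 + 8.914e-09) = sqrt(2.91203e-08) = 0.000170647
|mean_r - mean_c| = 3.95e-05
t = 3.95e-05 / 0.000170647 = 0.23

0.23


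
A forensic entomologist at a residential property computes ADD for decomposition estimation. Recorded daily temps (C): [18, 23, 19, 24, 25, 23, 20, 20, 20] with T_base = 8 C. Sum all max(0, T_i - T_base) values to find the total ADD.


Computing ADD day by day:
Day 1: max(0, 18 - 8) = 10
Day 2: max(0, 23 - 8) = 15
Day 3: max(0, 19 - 8) = 11
Day 4: max(0, 24 - 8) = 16
Day 5: max(0, 25 - 8) = 17
Day 6: max(0, 23 - 8) = 15
Day 7: max(0, 20 - 8) = 12
Day 8: max(0, 20 - 8) = 12
Day 9: max(0, 20 - 8) = 12
Total ADD = 120

120


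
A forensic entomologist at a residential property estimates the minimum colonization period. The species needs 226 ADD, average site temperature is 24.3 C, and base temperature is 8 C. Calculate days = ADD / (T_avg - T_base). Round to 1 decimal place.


Insect development time:
Effective temperature = avg_temp - T_base = 24.3 - 8 = 16.3 C
Days = ADD / effective_temp = 226 / 16.3 = 13.9 days

13.9


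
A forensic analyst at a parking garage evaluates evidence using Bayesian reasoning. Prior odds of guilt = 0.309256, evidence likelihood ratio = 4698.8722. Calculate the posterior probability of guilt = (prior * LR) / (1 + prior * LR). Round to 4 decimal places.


Bayesian evidence evaluation:
Posterior odds = prior_odds * LR = 0.309256 * 4698.8722 = 1453.154
Posterior probability = posterior_odds / (1 + posterior_odds)
= 1453.154 / (1 + 1453.154)
= 1453.154 / 1454.154
= 0.9993

0.9993


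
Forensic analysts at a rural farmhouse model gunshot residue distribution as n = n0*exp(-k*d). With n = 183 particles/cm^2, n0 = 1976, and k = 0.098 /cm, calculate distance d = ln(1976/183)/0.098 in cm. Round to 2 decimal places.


GSR distance calculation:
n0/n = 1976 / 183 = 10.797814
ln(n0/n) = 2.379344
d = 2.379344 / 0.098 = 24.28 cm

24.28


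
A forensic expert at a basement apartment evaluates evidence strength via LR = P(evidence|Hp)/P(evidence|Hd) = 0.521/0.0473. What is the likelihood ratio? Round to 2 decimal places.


Likelihood ratio calculation:
LR = P(E|Hp) / P(E|Hd)
LR = 0.521 / 0.0473
LR = 11.01

11.01


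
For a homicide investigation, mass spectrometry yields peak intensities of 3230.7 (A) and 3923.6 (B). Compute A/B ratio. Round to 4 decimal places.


Spectral peak ratio:
Peak A = 3230.7 counts
Peak B = 3923.6 counts
Ratio = 3230.7 / 3923.6 = 0.8234

0.8234


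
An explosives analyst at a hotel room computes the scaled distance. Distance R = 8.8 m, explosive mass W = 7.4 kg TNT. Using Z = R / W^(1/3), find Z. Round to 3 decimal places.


Scaled distance calculation:
W^(1/3) = 7.4^(1/3) = 1.948695
Z = R / W^(1/3) = 8.8 / 1.948695
Z = 4.516 m/kg^(1/3)

4.516


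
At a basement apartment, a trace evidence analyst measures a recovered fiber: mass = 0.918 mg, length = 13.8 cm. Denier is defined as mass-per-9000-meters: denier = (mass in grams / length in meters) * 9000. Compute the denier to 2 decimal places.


Denier calculation:
Mass in grams = 0.918 mg / 1000 = 0.000918 g
Length in meters = 13.8 cm / 100 = 0.138 m
Linear density = mass / length = 0.000918 / 0.138 = 0.00665217 g/m
Denier = (g/m) * 9000 = 0.00665217 * 9000 = 59.87

59.87


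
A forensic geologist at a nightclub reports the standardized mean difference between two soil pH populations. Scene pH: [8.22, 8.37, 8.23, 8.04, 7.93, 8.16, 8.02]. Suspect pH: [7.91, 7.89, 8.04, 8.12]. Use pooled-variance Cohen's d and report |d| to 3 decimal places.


Pooled-variance Cohen's d for soil pH comparison:
Scene mean = 56.97 / 7 = 8.138571
Suspect mean = 31.96 / 4 = 7.99
Scene sample variance s_s^2 = 0.022714
Suspect sample variance s_c^2 = 0.011933
Pooled variance = ((n_s-1)*s_s^2 + (n_c-1)*s_c^2) / (n_s + n_c - 2) = 0.019121
Pooled SD = sqrt(0.019121) = 0.138279
Mean difference = 0.148571
|d| = |0.148571| / 0.138279 = 1.074

1.074


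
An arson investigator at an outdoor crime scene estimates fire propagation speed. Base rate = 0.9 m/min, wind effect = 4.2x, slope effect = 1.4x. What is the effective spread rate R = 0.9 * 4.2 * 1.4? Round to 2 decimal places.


Fire spread rate calculation:
R = R0 * wind_factor * slope_factor
= 0.9 * 4.2 * 1.4
= 3.78 * 1.4
= 5.29 m/min

5.29


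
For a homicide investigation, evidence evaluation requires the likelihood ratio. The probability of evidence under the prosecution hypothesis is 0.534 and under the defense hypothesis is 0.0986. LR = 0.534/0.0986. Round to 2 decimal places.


Likelihood ratio calculation:
LR = P(E|Hp) / P(E|Hd)
LR = 0.534 / 0.0986
LR = 5.42

5.42


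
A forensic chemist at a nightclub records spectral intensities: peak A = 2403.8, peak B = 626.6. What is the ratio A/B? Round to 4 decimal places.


Spectral peak ratio:
Peak A = 2403.8 counts
Peak B = 626.6 counts
Ratio = 2403.8 / 626.6 = 3.8363

3.8363


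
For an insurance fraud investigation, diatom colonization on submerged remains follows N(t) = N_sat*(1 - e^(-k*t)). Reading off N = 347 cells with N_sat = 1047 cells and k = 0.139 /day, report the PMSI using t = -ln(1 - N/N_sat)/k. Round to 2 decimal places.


PMSI from diatom colonization curve:
N / N_sat = 347 / 1047 = 0.331423
1 - N/N_sat = 0.668577
ln(1 - N/N_sat) = -0.402604
t = -ln(1 - N/N_sat) / k = -(-0.402604) / 0.139 = 2.90 days

2.90


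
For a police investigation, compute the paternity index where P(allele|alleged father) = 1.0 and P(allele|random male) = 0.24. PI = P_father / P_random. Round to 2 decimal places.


Paternity Index calculation:
PI = P(allele|father) / P(allele|random)
PI = 1.0 / 0.24
PI = 4.17

4.17


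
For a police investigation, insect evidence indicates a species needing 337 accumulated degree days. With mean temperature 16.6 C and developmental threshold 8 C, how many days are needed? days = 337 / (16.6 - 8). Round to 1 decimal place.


Insect development time:
Effective temperature = avg_temp - T_base = 16.6 - 8 = 8.6 C
Days = ADD / effective_temp = 337 / 8.6 = 39.2 days

39.2


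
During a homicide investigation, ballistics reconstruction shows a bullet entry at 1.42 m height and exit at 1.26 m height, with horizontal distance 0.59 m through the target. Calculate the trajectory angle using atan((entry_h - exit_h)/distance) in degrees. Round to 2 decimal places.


Bullet trajectory angle:
Height difference = 1.42 - 1.26 = 0.16 m
angle = atan(0.16 / 0.59)
angle = atan(0.271186)
angle = 15.17 degrees

15.17


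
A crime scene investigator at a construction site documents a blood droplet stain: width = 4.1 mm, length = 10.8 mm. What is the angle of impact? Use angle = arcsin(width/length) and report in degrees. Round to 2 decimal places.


Blood spatter impact angle calculation:
width / length = 4.1 / 10.8 = 0.37963
angle = arcsin(0.37963)
angle = 22.31 degrees

22.31


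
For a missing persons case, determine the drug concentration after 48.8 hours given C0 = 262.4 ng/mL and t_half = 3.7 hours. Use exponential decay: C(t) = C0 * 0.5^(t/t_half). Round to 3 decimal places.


Drug concentration decay:
Number of half-lives = t / t_half = 48.8 / 3.7 = 13.189189
Decay factor = 0.5^13.189189 = 0.00010707
C(t) = 262.4 * 0.00010707 = 0.028 ng/mL

0.028


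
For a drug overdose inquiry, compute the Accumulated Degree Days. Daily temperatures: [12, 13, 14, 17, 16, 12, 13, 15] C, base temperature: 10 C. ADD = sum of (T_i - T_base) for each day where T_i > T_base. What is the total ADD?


Computing ADD day by day:
Day 1: max(0, 12 - 10) = 2
Day 2: max(0, 13 - 10) = 3
Day 3: max(0, 14 - 10) = 4
Day 4: max(0, 17 - 10) = 7
Day 5: max(0, 16 - 10) = 6
Day 6: max(0, 12 - 10) = 2
Day 7: max(0, 13 - 10) = 3
Day 8: max(0, 15 - 10) = 5
Total ADD = 32

32


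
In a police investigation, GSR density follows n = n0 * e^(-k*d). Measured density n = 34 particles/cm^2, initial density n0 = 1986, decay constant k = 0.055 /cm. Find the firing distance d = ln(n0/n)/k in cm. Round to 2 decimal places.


GSR distance calculation:
n0/n = 1986 / 34 = 58.411765
ln(n0/n) = 4.067517
d = 4.067517 / 0.055 = 73.95 cm

73.95


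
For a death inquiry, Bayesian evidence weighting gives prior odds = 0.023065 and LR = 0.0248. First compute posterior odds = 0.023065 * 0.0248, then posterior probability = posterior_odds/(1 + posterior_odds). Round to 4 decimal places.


Bayesian evidence evaluation:
Posterior odds = prior_odds * LR = 0.023065 * 0.0248 = 0.000572012
Posterior probability = posterior_odds / (1 + posterior_odds)
= 0.000572012 / (1 + 0.000572012)
= 0.000572012 / 1.000572012
= 0.0006

0.0006


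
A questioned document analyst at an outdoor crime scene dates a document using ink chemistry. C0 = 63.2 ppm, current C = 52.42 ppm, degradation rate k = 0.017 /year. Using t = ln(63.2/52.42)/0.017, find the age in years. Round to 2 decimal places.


Document age estimation:
C0/C = 63.2 / 52.42 = 1.205647
ln(C0/C) = 0.187016
t = 0.187016 / 0.017 = 11.00 years

11.00


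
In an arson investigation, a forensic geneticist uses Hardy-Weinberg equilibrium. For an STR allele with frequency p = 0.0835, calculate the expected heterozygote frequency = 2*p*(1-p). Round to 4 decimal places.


Hardy-Weinberg heterozygote frequency:
q = 1 - p = 1 - 0.0835 = 0.9165
2pq = 2 * 0.0835 * 0.9165 = 0.1531

0.1531


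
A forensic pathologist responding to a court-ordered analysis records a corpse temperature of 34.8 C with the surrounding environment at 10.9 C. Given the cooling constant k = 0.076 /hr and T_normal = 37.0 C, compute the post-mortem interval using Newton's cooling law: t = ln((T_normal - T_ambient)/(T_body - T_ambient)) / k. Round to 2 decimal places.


Using Newton's law of cooling:
t = ln((T_normal - T_ambient) / (T_body - T_ambient)) / k
T_normal - T_ambient = 26.1
T_body - T_ambient = 23.9
Ratio = 1.09205
ln(ratio) = 0.088057
t = 0.088057 / 0.076 = 1.16 hours

1.16


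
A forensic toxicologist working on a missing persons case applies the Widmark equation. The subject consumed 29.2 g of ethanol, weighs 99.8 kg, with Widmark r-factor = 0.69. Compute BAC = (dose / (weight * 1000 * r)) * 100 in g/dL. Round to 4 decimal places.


Applying the Widmark formula:
BAC = (dose_g / (body_wt * 1000 * r)) * 100
Denominator = 99.8 * 1000 * 0.69 = 68862
BAC = (29.2 / 68862) * 100
BAC = 0.0424 g/dL

0.0424


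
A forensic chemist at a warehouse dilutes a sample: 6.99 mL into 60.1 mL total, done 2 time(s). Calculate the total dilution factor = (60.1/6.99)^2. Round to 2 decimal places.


Dilution factor calculation:
Single dilution = V_total / V_sample = 60.1 / 6.99 ≈ 8.597997
Number of dilutions = 2
Total DF = (60.1 / 6.99)^2 (full precision, rounded at the end) = 73.93

73.93


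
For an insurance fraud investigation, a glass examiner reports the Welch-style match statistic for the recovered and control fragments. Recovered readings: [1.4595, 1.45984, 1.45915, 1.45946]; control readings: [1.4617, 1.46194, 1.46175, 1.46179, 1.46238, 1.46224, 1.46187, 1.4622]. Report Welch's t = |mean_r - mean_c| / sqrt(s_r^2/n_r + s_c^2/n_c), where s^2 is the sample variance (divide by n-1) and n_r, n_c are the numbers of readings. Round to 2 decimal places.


Welch's t-criterion for glass RI comparison:
Recovered mean = sum / n_r = 5.83795 / 4 = 1.4594875
Control mean = sum / n_c = 11.69587 / 8 = 1.4619837
Recovered sample variance s_r^2 = 7.96917e-08
Control sample variance s_c^2 = 6.52839e-08
Welch SE (unpooled) = sqrt(s_r^2/n_r + s_c^2/n_c) = sqrt(1.99229e-08 + 8.16049e-09) = sqrt(2.80834e-08) = 0.000167581
|mean_r - mean_c| = 0.00249625
t = 0.00249625 / 0.000167581 = 14.90

14.90


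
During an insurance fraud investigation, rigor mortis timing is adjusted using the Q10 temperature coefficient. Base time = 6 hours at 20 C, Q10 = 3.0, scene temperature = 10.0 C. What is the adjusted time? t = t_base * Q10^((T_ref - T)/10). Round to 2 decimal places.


Rigor mortis time adjustment:
Exponent = (T_ref - T_actual) / 10 = (20 - 10.0) / 10 = 1
Q10 factor = 3.0^1 = 3
t_adjusted = 6 * 3 = 18.00 hours

18.00


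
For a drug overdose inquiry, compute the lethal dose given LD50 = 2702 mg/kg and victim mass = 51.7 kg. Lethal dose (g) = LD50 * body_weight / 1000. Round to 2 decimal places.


Lethal dose calculation:
Lethal dose = LD50 * body_weight / 1000
= 2702 * 51.7 / 1000
= 139693.4 / 1000
= 139.69 g

139.69


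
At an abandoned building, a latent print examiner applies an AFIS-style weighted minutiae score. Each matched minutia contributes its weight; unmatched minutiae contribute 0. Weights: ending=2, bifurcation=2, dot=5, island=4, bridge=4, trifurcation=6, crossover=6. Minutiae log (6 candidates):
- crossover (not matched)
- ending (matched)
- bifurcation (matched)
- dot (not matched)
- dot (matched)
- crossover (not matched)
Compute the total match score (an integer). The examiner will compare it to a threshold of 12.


Weighted minutiae match score:
  crossover: not matched, +0
  ending: matched, +2 (running total 2)
  bifurcation: matched, +2 (running total 4)
  dot: not matched, +0
  dot: matched, +5 (running total 9)
  crossover: not matched, +0
Total score = 9
Threshold = 12; verdict = inconclusive

9


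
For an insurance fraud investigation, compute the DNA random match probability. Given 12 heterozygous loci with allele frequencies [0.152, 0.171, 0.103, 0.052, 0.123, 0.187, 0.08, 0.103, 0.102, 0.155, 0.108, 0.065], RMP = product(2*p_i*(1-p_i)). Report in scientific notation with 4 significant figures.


Computing RMP for 12 loci:
Locus 1: 2 * 0.152 * 0.848 = 0.257792
Locus 2: 2 * 0.171 * 0.829 = 0.283518
Locus 3: 2 * 0.103 * 0.897 = 0.184782
Locus 4: 2 * 0.052 * 0.948 = 0.098592
Locus 5: 2 * 0.123 * 0.877 = 0.215742
Locus 6: 2 * 0.187 * 0.813 = 0.304062
Locus 7: 2 * 0.08 * 0.92 = 0.1472
Locus 8: 2 * 0.103 * 0.897 = 0.184782
Locus 9: 2 * 0.102 * 0.898 = 0.183192
Locus 10: 2 * 0.155 * 0.845 = 0.26195
Locus 11: 2 * 0.108 * 0.892 = 0.192672
Locus 12: 2 * 0.065 * 0.935 = 0.12155
RMP = 2.670e-09

2.670e-09


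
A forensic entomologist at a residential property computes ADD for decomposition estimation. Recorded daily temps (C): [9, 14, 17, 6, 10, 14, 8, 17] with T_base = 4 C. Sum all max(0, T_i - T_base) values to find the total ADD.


Computing ADD day by day:
Day 1: max(0, 9 - 4) = 5
Day 2: max(0, 14 - 4) = 10
Day 3: max(0, 17 - 4) = 13
Day 4: max(0, 6 - 4) = 2
Day 5: max(0, 10 - 4) = 6
Day 6: max(0, 14 - 4) = 10
Day 7: max(0, 8 - 4) = 4
Day 8: max(0, 17 - 4) = 13
Total ADD = 63

63


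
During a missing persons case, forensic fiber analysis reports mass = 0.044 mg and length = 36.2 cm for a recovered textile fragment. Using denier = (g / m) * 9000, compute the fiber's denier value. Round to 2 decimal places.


Denier calculation:
Mass in grams = 0.044 mg / 1000 = 0.000044 g
Length in meters = 36.2 cm / 100 = 0.362 m
Linear density = mass / length = 0.000044 / 0.362 = 0.00012155 g/m
Denier = (g/m) * 9000 = 0.00012155 * 9000 = 1.09

1.09


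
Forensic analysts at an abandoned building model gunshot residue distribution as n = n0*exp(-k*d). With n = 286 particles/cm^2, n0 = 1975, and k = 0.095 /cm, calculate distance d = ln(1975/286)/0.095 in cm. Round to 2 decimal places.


GSR distance calculation:
n0/n = 1975 / 286 = 6.905594
ln(n0/n) = 1.932332
d = 1.932332 / 0.095 = 20.34 cm

20.34


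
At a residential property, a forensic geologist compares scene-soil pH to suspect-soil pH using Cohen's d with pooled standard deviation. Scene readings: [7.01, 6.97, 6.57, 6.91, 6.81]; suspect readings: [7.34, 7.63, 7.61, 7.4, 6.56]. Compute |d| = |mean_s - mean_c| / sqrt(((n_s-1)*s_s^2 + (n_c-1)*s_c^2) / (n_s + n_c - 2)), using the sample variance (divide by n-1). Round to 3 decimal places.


Pooled-variance Cohen's d for soil pH comparison:
Scene mean = 34.27 / 5 = 6.854
Suspect mean = 36.54 / 5 = 7.308
Scene sample variance s_s^2 = 0.03088
Suspect sample variance s_c^2 = 0.19097
Pooled variance = ((n_s-1)*s_s^2 + (n_c-1)*s_c^2) / (n_s + n_c - 2) = 0.110925
Pooled SD = sqrt(0.110925) = 0.333054
Mean difference = -0.454
|d| = |-0.454| / 0.333054 = 1.363

1.363


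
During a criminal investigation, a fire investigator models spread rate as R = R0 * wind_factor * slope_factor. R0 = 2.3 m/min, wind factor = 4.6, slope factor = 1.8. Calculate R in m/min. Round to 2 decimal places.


Fire spread rate calculation:
R = R0 * wind_factor * slope_factor
= 2.3 * 4.6 * 1.8
= 10.58 * 1.8
= 19.04 m/min

19.04


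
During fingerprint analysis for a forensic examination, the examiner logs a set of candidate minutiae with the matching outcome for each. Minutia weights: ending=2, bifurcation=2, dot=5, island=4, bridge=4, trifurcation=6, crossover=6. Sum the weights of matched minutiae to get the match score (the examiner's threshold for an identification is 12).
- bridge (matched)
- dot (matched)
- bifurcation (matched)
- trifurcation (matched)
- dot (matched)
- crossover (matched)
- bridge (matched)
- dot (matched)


Weighted minutiae match score:
  bridge: matched, +4 (running total 4)
  dot: matched, +5 (running total 9)
  bifurcation: matched, +2 (running total 11)
  trifurcation: matched, +6 (running total 17)
  dot: matched, +5 (running total 22)
  crossover: matched, +6 (running total 28)
  bridge: matched, +4 (running total 32)
  dot: matched, +5 (running total 37)
Total score = 37
Threshold = 12; verdict = identification

37


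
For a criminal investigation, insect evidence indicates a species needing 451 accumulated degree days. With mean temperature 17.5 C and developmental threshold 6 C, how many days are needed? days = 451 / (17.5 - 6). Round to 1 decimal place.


Insect development time:
Effective temperature = avg_temp - T_base = 17.5 - 6 = 11.5 C
Days = ADD / effective_temp = 451 / 11.5 = 39.2 days

39.2


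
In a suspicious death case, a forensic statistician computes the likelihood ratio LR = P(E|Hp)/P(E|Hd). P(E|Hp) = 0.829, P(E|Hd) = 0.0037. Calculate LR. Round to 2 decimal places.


Likelihood ratio calculation:
LR = P(E|Hp) / P(E|Hd)
LR = 0.829 / 0.0037
LR = 224.05

224.05


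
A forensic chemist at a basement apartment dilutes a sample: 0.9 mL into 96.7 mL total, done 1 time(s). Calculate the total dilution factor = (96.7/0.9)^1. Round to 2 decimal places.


Dilution factor calculation:
Single dilution = V_total / V_sample = 96.7 / 0.9 ≈ 107.444444
Number of dilutions = 1
Total DF = (96.7 / 0.9)^1 (full precision, rounded at the end) = 107.44

107.44


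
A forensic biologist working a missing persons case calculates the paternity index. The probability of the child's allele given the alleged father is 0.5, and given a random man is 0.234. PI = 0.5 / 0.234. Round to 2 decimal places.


Paternity Index calculation:
PI = P(allele|father) / P(allele|random)
PI = 0.5 / 0.234
PI = 2.14

2.14


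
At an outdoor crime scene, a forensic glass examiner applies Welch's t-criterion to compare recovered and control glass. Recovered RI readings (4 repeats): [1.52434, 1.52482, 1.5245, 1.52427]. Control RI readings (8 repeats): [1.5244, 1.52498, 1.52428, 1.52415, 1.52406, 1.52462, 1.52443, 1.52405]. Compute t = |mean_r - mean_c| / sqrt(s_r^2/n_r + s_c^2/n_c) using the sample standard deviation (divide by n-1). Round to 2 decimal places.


Welch's t-criterion for glass RI comparison:
Recovered mean = sum / n_r = 6.09793 / 4 = 1.5244825
Control mean = sum / n_c = 12.19497 / 8 = 1.5243712
Recovered sample variance s_r^2 = 5.98917e-08
Control sample variance s_c^2 = 9.91554e-08
Welch SE (unpooled) = sqrt(s_r^2/n_r + s_c^2/n_c) = sqrt(1.49729e-08 + 1.23944e-08) = sqrt(2.73673e-08) = 0.000165431
|mean_r - mean_c| = 0.00011125
t = 0.00011125 / 0.000165431 = 0.67

0.67


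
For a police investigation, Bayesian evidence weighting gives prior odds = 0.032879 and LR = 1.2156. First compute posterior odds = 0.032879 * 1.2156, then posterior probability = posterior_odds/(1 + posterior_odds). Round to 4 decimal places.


Bayesian evidence evaluation:
Posterior odds = prior_odds * LR = 0.032879 * 1.2156 = 0.03996771
Posterior probability = posterior_odds / (1 + posterior_odds)
= 0.03996771 / (1 + 0.03996771)
= 0.03996771 / 1.03996771
= 0.0384

0.0384


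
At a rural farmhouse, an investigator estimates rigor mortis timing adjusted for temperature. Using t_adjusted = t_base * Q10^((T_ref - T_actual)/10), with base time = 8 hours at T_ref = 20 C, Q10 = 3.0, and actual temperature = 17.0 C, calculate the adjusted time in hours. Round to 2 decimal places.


Rigor mortis time adjustment:
Exponent = (T_ref - T_actual) / 10 = (20 - 17.0) / 10 = 0.3
Q10 factor = 3.0^0.3 = 1.39039
t_adjusted = 8 * 1.39039 = 11.12 hours

11.12


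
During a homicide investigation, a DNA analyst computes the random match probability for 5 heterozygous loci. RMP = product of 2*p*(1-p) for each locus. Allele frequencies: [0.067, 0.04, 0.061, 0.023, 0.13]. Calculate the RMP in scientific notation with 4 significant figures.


Computing RMP for 5 loci:
Locus 1: 2 * 0.067 * 0.933 = 0.125022
Locus 2: 2 * 0.04 * 0.96 = 0.0768
Locus 3: 2 * 0.061 * 0.939 = 0.114558
Locus 4: 2 * 0.023 * 0.977 = 0.044942
Locus 5: 2 * 0.13 * 0.87 = 0.2262
RMP = 1.118e-05

1.118e-05


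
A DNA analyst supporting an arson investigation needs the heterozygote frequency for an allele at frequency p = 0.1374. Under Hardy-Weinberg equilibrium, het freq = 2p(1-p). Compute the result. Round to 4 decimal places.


Hardy-Weinberg heterozygote frequency:
q = 1 - p = 1 - 0.1374 = 0.8626
2pq = 2 * 0.1374 * 0.8626 = 0.2370

0.2370


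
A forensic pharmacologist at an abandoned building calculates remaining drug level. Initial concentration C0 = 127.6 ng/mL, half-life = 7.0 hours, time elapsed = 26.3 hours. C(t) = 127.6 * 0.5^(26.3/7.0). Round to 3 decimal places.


Drug concentration decay:
Number of half-lives = t / t_half = 26.3 / 7.0 = 3.757143
Decay factor = 0.5^3.757143 = 0.07395836
C(t) = 127.6 * 0.07395836 = 9.437 ng/mL

9.437


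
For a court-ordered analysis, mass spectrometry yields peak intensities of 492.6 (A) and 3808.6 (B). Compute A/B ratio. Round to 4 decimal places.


Spectral peak ratio:
Peak A = 492.6 counts
Peak B = 3808.6 counts
Ratio = 492.6 / 3808.6 = 0.1293

0.1293


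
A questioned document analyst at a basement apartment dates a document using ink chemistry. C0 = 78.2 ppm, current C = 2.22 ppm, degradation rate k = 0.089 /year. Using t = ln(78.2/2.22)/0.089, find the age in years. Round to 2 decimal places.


Document age estimation:
C0/C = 78.2 / 2.22 = 35.225225
ln(C0/C) = 3.561762
t = 3.561762 / 0.089 = 40.02 years

40.02


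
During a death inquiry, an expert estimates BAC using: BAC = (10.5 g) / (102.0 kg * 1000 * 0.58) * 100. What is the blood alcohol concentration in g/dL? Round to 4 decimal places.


Applying the Widmark formula:
BAC = (dose_g / (body_wt * 1000 * r)) * 100
Denominator = 102.0 * 1000 * 0.58 = 59160
BAC = (10.5 / 59160) * 100
BAC = 0.0177 g/dL

0.0177


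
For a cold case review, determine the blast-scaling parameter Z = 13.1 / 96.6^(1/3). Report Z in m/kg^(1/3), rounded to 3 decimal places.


Scaled distance calculation:
W^(1/3) = 96.6^(1/3) = 4.588376
Z = R / W^(1/3) = 13.1 / 4.588376
Z = 2.855 m/kg^(1/3)

2.855


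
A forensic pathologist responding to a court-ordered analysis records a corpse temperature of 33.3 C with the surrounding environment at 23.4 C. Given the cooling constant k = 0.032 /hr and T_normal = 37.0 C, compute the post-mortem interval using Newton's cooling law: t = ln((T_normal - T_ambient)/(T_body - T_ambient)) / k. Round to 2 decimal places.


Using Newton's law of cooling:
t = ln((T_normal - T_ambient) / (T_body - T_ambient)) / k
T_normal - T_ambient = 13.6
T_body - T_ambient = 9.9
Ratio = 1.373737
ln(ratio) = 0.317535
t = 0.317535 / 0.032 = 9.92 hours

9.92


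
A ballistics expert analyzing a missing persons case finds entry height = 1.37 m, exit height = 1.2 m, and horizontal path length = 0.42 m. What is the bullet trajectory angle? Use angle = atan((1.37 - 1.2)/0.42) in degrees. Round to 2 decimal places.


Bullet trajectory angle:
Height difference = 1.37 - 1.2 = 0.17 m
angle = atan(0.17 / 0.42)
angle = atan(0.404762)
angle = 22.04 degrees

22.04


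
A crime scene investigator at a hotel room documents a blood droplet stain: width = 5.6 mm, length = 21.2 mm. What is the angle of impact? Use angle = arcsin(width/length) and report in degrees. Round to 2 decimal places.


Blood spatter impact angle calculation:
width / length = 5.6 / 21.2 = 0.264151
angle = arcsin(0.264151)
angle = 15.32 degrees

15.32


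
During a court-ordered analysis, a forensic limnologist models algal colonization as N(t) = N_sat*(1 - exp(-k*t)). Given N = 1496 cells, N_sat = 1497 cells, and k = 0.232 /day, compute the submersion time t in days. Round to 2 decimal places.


PMSI from diatom colonization curve:
N / N_sat = 1496 / 1497 = 0.999332
1 - N/N_sat = 0.000668
ln(1 - N/N_sat) = -7.311222
t = -ln(1 - N/N_sat) / k = -(-7.311222) / 0.232 = 31.51 days

31.51


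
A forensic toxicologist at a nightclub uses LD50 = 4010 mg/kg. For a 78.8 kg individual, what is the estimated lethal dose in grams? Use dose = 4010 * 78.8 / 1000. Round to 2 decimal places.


Lethal dose calculation:
Lethal dose = LD50 * body_weight / 1000
= 4010 * 78.8 / 1000
= 315988 / 1000
= 315.99 g

315.99


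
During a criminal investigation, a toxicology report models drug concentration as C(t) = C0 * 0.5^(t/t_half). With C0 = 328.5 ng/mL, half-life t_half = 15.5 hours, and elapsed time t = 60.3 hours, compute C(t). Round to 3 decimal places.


Drug concentration decay:
Number of half-lives = t / t_half = 60.3 / 15.5 = 3.890323
Decay factor = 0.5^3.890323 = 0.06743666
C(t) = 328.5 * 0.06743666 = 22.153 ng/mL

22.153


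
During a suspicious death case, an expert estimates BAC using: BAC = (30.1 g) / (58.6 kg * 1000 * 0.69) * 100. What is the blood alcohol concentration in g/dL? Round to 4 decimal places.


Applying the Widmark formula:
BAC = (dose_g / (body_wt * 1000 * r)) * 100
Denominator = 58.6 * 1000 * 0.69 = 40434
BAC = (30.1 / 40434) * 100
BAC = 0.0744 g/dL

0.0744


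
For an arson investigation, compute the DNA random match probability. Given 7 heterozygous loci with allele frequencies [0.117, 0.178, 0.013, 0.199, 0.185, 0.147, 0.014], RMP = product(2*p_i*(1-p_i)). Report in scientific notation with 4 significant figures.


Computing RMP for 7 loci:
Locus 1: 2 * 0.117 * 0.883 = 0.206622
Locus 2: 2 * 0.178 * 0.822 = 0.292632
Locus 3: 2 * 0.013 * 0.987 = 0.025662
Locus 4: 2 * 0.199 * 0.801 = 0.318798
Locus 5: 2 * 0.185 * 0.815 = 0.30155
Locus 6: 2 * 0.147 * 0.853 = 0.250782
Locus 7: 2 * 0.014 * 0.986 = 0.027608
RMP = 1.033e-06

1.033e-06


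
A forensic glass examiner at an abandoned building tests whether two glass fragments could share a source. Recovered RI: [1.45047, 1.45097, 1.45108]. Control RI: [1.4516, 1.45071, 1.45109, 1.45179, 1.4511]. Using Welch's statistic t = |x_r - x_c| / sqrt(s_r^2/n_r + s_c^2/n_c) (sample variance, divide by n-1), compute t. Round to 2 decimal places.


Welch's t-criterion for glass RI comparison:
Recovered mean = sum / n_r = 4.35252 / 3 = 1.45084
Control mean = sum / n_c = 7.25629 / 5 = 1.451258
Recovered sample variance s_r^2 = 1.057e-07
Control sample variance s_c^2 = 1.8837e-07
Welch SE (unpooled) = sqrt(s_r^2/n_r + s_c^2/n_c) = sqrt(3.52333e-08 + 3.7674e-08) = sqrt(7.29073e-08) = 0.000270014
|mean_r - mean_c| = 0.000418
t = 0.000418 / 0.000270014 = 1.55

1.55


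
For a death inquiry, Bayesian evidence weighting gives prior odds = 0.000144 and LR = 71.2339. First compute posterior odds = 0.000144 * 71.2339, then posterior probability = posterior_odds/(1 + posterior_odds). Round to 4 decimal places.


Bayesian evidence evaluation:
Posterior odds = prior_odds * LR = 0.000144 * 71.2339 = 0.01025768
Posterior probability = posterior_odds / (1 + posterior_odds)
= 0.01025768 / (1 + 0.01025768)
= 0.01025768 / 1.01025768
= 0.0102

0.0102


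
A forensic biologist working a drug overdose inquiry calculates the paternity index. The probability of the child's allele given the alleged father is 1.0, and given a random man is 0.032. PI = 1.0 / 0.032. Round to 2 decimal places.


Paternity Index calculation:
PI = P(allele|father) / P(allele|random)
PI = 1.0 / 0.032
PI = 31.25

31.25


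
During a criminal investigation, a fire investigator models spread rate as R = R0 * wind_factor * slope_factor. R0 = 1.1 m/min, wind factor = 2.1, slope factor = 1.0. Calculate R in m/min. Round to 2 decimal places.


Fire spread rate calculation:
R = R0 * wind_factor * slope_factor
= 1.1 * 2.1 * 1.0
= 2.31 * 1.0
= 2.31 m/min

2.31


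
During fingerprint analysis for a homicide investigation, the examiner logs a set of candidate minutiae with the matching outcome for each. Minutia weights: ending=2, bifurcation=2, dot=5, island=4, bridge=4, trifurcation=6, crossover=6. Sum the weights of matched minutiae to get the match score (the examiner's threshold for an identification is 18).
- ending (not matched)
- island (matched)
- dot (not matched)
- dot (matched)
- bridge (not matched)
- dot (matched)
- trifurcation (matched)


Weighted minutiae match score:
  ending: not matched, +0
  island: matched, +4 (running total 4)
  dot: not matched, +0
  dot: matched, +5 (running total 9)
  bridge: not matched, +0
  dot: matched, +5 (running total 14)
  trifurcation: matched, +6 (running total 20)
Total score = 20
Threshold = 18; verdict = identification

20


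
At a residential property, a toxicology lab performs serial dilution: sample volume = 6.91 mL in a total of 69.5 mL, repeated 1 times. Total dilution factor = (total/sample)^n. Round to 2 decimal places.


Dilution factor calculation:
Single dilution = V_total / V_sample = 69.5 / 6.91 ≈ 10.057887
Number of dilutions = 1
Total DF = (69.5 / 6.91)^1 (full precision, rounded at the end) = 10.06

10.06


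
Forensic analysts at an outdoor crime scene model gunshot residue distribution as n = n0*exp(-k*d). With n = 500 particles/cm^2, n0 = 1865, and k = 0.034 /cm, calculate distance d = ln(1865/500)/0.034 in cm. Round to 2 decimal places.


GSR distance calculation:
n0/n = 1865 / 500 = 3.73
ln(n0/n) = 1.316408
d = 1.316408 / 0.034 = 38.72 cm

38.72


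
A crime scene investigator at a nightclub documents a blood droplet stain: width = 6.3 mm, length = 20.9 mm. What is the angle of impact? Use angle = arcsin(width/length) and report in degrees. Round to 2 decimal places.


Blood spatter impact angle calculation:
width / length = 6.3 / 20.9 = 0.301435
angle = arcsin(0.301435)
angle = 17.54 degrees

17.54


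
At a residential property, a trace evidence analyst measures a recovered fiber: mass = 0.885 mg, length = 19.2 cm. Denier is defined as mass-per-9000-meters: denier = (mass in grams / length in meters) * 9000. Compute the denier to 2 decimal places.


Denier calculation:
Mass in grams = 0.885 mg / 1000 = 0.000885 g
Length in meters = 19.2 cm / 100 = 0.192 m
Linear density = mass / length = 0.000885 / 0.192 = 0.00460937 g/m
Denier = (g/m) * 9000 = 0.00460937 * 9000 = 41.48

41.48


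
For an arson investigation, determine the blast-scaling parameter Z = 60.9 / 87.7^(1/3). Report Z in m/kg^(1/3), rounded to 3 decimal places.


Scaled distance calculation:
W^(1/3) = 87.7^(1/3) = 4.4429
Z = R / W^(1/3) = 60.9 / 4.4429
Z = 13.707 m/kg^(1/3)

13.707


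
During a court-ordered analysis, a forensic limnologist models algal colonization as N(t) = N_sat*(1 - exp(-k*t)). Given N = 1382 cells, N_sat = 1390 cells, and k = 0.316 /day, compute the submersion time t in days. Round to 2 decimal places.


PMSI from diatom colonization curve:
N / N_sat = 1382 / 1390 = 0.994245
1 - N/N_sat = 0.005755
ln(1 - N/N_sat) = -5.157686
t = -ln(1 - N/N_sat) / k = -(-5.157686) / 0.316 = 16.32 days

16.32


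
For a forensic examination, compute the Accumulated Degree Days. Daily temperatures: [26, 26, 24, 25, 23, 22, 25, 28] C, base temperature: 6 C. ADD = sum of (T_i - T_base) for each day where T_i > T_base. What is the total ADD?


Computing ADD day by day:
Day 1: max(0, 26 - 6) = 20
Day 2: max(0, 26 - 6) = 20
Day 3: max(0, 24 - 6) = 18
Day 4: max(0, 25 - 6) = 19
Day 5: max(0, 23 - 6) = 17
Day 6: max(0, 22 - 6) = 16
Day 7: max(0, 25 - 6) = 19
Day 8: max(0, 28 - 6) = 22
Total ADD = 151

151


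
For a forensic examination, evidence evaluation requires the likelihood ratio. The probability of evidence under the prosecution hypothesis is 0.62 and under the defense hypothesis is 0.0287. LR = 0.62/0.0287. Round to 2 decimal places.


Likelihood ratio calculation:
LR = P(E|Hp) / P(E|Hd)
LR = 0.62 / 0.0287
LR = 21.60

21.60


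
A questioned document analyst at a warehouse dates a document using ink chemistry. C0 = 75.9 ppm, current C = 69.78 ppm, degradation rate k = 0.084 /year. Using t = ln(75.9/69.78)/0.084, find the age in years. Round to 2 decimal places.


Document age estimation:
C0/C = 75.9 / 69.78 = 1.087704
ln(C0/C) = 0.084069
t = 0.084069 / 0.084 = 1.00 years

1.00


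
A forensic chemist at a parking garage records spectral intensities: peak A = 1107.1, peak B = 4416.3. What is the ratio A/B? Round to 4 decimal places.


Spectral peak ratio:
Peak A = 1107.1 counts
Peak B = 4416.3 counts
Ratio = 1107.1 / 4416.3 = 0.2507

0.2507


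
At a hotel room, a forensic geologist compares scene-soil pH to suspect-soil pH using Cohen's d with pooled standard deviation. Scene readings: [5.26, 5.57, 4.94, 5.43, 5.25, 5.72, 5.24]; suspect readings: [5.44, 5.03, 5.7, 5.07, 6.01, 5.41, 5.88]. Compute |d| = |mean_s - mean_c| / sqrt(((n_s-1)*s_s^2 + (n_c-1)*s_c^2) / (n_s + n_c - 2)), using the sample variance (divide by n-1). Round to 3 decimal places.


Pooled-variance Cohen's d for soil pH comparison:
Scene mean = 37.41 / 7 = 5.344286
Suspect mean = 38.54 / 7 = 5.505714
Scene sample variance s_s^2 = 0.064962
Suspect sample variance s_c^2 = 0.143629
Pooled variance = ((n_s-1)*s_s^2 + (n_c-1)*s_c^2) / (n_s + n_c - 2) = 0.104295
Pooled SD = sqrt(0.104295) = 0.322947
Mean difference = -0.161429
|d| = |-0.161429| / 0.322947 = 0.500

0.500


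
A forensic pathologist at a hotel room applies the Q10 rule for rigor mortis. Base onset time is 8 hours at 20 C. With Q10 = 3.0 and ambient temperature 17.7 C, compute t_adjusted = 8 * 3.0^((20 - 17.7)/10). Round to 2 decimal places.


Rigor mortis time adjustment:
Exponent = (T_ref - T_actual) / 10 = (20 - 17.7) / 10 = 0.23
Q10 factor = 3.0^0.23 = 1.28747
t_adjusted = 8 * 1.28747 = 10.30 hours

10.30


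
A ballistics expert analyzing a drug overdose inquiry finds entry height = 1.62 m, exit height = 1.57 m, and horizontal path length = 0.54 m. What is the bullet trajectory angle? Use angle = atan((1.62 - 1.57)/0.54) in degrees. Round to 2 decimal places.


Bullet trajectory angle:
Height difference = 1.62 - 1.57 = 0.05 m
angle = atan(0.05 / 0.54)
angle = atan(0.092593)
angle = 5.29 degrees

5.29


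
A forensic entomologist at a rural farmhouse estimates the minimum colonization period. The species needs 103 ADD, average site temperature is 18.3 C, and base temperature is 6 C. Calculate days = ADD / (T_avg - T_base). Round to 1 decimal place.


Insect development time:
Effective temperature = avg_temp - T_base = 18.3 - 6 = 12.3 C
Days = ADD / effective_temp = 103 / 12.3 = 8.4 days

8.4


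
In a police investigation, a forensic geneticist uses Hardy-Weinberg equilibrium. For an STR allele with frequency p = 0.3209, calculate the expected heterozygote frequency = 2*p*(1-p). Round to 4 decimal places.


Hardy-Weinberg heterozygote frequency:
q = 1 - p = 1 - 0.3209 = 0.6791
2pq = 2 * 0.3209 * 0.6791 = 0.4358

0.4358


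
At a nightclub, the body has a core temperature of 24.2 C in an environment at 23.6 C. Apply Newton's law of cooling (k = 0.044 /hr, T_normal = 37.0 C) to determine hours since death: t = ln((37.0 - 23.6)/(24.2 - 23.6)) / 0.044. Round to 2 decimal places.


Using Newton's law of cooling:
t = ln((T_normal - T_ambient) / (T_body - T_ambient)) / k
T_normal - T_ambient = 13.4
T_body - T_ambient = 0.6
Ratio = 22.333333
ln(ratio) = 3.10608
t = 3.10608 / 0.044 = 70.59 hours

70.59


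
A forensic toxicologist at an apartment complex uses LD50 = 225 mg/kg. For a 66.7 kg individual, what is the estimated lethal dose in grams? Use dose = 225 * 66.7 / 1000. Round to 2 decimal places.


Lethal dose calculation:
Lethal dose = LD50 * body_weight / 1000
= 225 * 66.7 / 1000
= 15007.5 / 1000
= 15.01 g

15.01
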